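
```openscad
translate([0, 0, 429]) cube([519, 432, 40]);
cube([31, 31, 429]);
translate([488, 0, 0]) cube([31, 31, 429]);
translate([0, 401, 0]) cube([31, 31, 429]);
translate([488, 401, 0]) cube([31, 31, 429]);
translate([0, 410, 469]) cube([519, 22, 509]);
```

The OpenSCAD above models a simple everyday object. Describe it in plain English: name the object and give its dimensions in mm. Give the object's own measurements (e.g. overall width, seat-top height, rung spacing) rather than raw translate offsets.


A chair. The seat is a 519×432×40 mm slab with its top at z = 469 mm, on four 31×31 mm corner legs (flush with the seat edges, standing on z = 0). A flat backrest 22 mm thick, 509 mm tall, spans the full seat width and rises from the seat top along its +y edge, rear face flush with the rear of the seat.


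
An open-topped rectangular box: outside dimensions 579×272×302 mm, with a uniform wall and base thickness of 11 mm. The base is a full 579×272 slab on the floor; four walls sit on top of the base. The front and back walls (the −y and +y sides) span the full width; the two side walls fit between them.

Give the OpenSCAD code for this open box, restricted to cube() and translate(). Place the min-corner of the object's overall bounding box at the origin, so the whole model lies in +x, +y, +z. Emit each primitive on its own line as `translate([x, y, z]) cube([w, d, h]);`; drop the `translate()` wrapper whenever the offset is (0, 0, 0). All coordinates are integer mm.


cube([579, 272, 11]);
translate([0, 0, 11]) cube([579, 11, 291]);
translate([0, 261, 11]) cube([579, 11, 291]);
translate([0, 11, 11]) cube([11, 250, 291]);
translate([568, 11, 11]) cube([11, 250, 291]);


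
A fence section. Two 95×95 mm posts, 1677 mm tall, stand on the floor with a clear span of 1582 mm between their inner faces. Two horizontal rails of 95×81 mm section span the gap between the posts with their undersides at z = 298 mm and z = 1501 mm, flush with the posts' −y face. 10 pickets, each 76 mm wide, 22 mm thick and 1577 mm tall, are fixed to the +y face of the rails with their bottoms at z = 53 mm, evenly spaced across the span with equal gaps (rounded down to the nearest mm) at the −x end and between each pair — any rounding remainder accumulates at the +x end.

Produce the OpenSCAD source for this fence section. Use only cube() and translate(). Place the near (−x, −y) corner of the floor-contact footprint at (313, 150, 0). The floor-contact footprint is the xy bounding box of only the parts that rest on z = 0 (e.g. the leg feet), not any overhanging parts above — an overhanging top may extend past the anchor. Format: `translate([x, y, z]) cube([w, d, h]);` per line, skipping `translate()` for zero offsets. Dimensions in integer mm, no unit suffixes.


translate([313, 150, 0]) cube([95, 95, 1677]);
translate([1990, 150, 0]) cube([95, 95, 1677]);
translate([408, 150, 298]) cube([1582, 95, 81]);
translate([408, 150, 1501]) cube([1582, 95, 81]);
translate([482, 245, 53]) cube([76, 22, 1577]);
translate([632, 245, 53]) cube([76, 22, 1577]);
translate([782, 245, 53]) cube([76, 22, 1577]);
translate([932, 245, 53]) cube([76, 22, 1577]);
translate([1082, 245, 53]) cube([76, 22, 1577]);
translate([1232, 245, 53]) cube([76, 22, 1577]);
translate([1382, 245, 53]) cube([76, 22, 1577]);
translate([1532, 245, 53]) cube([76, 22, 1577]);
translate([1682, 245, 53]) cube([76, 22, 1577]);
translate([1832, 245, 53]) cube([76, 22, 1577]);


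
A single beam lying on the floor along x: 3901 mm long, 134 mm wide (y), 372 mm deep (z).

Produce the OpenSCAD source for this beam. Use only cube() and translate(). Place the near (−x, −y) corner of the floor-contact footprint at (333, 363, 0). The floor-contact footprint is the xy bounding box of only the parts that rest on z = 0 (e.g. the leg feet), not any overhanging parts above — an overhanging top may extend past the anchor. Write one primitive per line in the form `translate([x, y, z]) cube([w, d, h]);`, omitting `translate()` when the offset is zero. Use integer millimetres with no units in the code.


translate([333, 363, 0]) cube([3901, 134, 372]);


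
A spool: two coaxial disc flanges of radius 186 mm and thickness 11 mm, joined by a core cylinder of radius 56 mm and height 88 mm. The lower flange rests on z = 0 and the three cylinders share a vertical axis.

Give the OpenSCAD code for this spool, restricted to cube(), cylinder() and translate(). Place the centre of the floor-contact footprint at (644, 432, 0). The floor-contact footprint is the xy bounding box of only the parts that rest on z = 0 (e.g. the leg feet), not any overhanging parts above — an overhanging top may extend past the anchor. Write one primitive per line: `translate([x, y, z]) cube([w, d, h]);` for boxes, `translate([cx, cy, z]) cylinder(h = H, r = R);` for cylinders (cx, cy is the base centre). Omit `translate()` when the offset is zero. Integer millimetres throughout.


translate([644, 432, 0]) cylinder(h = 11, r = 186);
translate([644, 432, 11]) cylinder(h = 88, r = 56);
translate([644, 432, 99]) cylinder(h = 11, r = 186);


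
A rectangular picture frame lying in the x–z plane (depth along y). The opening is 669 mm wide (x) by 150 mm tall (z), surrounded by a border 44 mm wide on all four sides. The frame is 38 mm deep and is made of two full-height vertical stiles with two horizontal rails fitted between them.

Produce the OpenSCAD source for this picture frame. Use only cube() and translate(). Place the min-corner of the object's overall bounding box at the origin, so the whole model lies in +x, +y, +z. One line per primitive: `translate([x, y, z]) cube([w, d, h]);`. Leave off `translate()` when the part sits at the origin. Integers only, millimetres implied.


cube([44, 38, 238]);
translate([713, 0, 0]) cube([44, 38, 238]);
translate([44, 0, 0]) cube([669, 38, 44]);
translate([44, 0, 194]) cube([669, 38, 44]);


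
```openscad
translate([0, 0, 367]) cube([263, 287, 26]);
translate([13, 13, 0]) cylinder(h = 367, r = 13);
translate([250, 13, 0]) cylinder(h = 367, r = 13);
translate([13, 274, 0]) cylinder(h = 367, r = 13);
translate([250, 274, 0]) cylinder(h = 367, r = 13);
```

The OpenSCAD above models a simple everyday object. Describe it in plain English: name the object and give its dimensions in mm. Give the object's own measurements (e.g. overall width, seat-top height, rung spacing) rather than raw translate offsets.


A simple wooden stool: a rectangular seat 263 mm (x) by 287 mm (y), 26 mm thick, top face at z = 393 mm, on four round legs, each 26 mm in diameter. The legs rest on z = 0, each leg's axis is inset half a diameter from the nearest pair of seat edges (so the leg's bounding box is flush with the corner).


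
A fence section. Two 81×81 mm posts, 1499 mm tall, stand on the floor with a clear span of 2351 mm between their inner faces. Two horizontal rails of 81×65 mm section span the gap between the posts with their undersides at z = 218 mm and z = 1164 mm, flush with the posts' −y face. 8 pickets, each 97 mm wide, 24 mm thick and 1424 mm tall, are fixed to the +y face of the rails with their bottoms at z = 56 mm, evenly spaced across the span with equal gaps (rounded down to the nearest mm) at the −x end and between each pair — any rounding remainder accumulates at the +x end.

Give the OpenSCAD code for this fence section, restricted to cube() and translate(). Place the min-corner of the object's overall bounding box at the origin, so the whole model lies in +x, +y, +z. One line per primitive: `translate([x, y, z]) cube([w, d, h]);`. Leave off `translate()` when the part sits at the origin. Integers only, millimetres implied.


cube([81, 81, 1499]);
translate([2432, 0, 0]) cube([81, 81, 1499]);
translate([81, 0, 218]) cube([2351, 81, 65]);
translate([81, 0, 1164]) cube([2351, 81, 65]);
translate([256, 81, 56]) cube([97, 24, 1424]);
translate([528, 81, 56]) cube([97, 24, 1424]);
translate([800, 81, 56]) cube([97, 24, 1424]);
translate([1072, 81, 56]) cube([97, 24, 1424]);
translate([1344, 81, 56]) cube([97, 24, 1424]);
translate([1616, 81, 56]) cube([97, 24, 1424]);
translate([1888, 81, 56]) cube([97, 24, 1424]);
translate([2160, 81, 56]) cube([97, 24, 1424]);


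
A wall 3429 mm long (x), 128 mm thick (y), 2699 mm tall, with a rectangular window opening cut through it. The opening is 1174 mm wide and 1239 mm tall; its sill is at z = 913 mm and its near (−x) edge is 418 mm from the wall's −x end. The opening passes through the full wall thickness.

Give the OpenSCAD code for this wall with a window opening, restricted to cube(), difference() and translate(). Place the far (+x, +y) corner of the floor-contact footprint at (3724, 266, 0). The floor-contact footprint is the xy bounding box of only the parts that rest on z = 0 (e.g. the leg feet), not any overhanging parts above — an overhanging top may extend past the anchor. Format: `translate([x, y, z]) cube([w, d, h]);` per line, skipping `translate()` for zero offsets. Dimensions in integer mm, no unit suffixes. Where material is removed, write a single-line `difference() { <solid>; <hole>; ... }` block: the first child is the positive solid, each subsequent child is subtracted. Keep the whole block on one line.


difference() { translate([295, 138, 0]) cube([3429, 128, 2699]); translate([713, 138, 913]) cube([1174, 128, 1239]); }


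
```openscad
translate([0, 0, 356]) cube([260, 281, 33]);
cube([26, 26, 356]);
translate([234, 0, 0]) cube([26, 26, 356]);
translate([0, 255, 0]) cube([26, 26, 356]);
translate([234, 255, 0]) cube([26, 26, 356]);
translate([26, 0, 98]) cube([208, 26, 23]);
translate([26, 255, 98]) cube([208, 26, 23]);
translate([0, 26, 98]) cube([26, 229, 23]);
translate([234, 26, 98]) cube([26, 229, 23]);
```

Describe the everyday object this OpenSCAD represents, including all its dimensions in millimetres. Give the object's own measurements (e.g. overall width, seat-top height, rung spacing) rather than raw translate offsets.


A simple wooden stool: a rectangular seat 260 mm (x) by 281 mm (y), 33 mm thick, top face at z = 389 mm, on four square legs, each 26×26 mm in cross-section. The legs rest on z = 0, each flush with a corner of the seat. Four stretchers, 26 mm wide and 23 mm tall, connect adjacent legs with their undersides at z = 98 mm, each running between the inner faces of the legs it joins and aligned with the legs' outer faces on the other axis.


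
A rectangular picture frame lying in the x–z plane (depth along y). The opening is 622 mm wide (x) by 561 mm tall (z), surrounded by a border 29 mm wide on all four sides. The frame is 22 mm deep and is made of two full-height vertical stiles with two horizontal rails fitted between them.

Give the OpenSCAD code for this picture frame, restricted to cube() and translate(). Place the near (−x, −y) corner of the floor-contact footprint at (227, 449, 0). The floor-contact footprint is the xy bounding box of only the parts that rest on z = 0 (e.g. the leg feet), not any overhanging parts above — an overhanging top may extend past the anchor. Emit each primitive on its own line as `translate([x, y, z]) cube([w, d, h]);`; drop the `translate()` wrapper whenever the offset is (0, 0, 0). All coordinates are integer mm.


translate([227, 449, 0]) cube([29, 22, 619]);
translate([878, 449, 0]) cube([29, 22, 619]);
translate([256, 449, 0]) cube([622, 22, 29]);
translate([256, 449, 590]) cube([622, 22, 29]);


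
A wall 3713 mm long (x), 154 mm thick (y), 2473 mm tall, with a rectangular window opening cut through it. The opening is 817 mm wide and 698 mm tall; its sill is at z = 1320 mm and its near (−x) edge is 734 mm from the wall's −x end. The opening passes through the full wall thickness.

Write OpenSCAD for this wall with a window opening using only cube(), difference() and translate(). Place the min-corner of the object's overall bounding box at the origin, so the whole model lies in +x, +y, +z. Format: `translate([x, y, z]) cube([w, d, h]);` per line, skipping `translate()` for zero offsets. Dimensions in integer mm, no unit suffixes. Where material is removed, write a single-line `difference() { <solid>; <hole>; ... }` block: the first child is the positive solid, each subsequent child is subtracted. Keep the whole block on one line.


difference() { cube([3713, 154, 2473]); translate([734, 0, 1320]) cube([817, 154, 698]); }


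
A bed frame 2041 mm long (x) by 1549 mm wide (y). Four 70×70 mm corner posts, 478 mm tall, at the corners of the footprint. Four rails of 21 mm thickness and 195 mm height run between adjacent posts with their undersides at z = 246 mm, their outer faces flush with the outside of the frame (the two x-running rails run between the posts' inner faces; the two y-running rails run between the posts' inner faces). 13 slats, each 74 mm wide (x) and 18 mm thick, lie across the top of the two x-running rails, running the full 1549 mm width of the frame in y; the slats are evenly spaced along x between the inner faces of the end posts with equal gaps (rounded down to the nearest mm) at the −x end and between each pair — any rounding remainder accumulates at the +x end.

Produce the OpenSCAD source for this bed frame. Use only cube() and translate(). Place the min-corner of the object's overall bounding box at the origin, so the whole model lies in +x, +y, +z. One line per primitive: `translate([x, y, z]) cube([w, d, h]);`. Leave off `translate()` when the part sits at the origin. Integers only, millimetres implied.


cube([70, 70, 478]);
translate([0, 1479, 0]) cube([70, 70, 478]);
translate([1971, 0, 0]) cube([70, 70, 478]);
translate([1971, 1479, 0]) cube([70, 70, 478]);
translate([70, 0, 246]) cube([1901, 21, 195]);
translate([70, 1528, 246]) cube([1901, 21, 195]);
translate([0, 70, 246]) cube([21, 1409, 195]);
translate([2020, 70, 246]) cube([21, 1409, 195]);
translate([137, 0, 441]) cube([74, 1549, 18]);
translate([278, 0, 441]) cube([74, 1549, 18]);
translate([419, 0, 441]) cube([74, 1549, 18]);
translate([560, 0, 441]) cube([74, 1549, 18]);
translate([701, 0, 441]) cube([74, 1549, 18]);
translate([842, 0, 441]) cube([74, 1549, 18]);
translate([983, 0, 441]) cube([74, 1549, 18]);
translate([1124, 0, 441]) cube([74, 1549, 18]);
translate([1265, 0, 441]) cube([74, 1549, 18]);
translate([1406, 0, 441]) cube([74, 1549, 18]);
translate([1547, 0, 441]) cube([74, 1549, 18]);
translate([1688, 0, 441]) cube([74, 1549, 18]);
translate([1829, 0, 441]) cube([74, 1549, 18]);


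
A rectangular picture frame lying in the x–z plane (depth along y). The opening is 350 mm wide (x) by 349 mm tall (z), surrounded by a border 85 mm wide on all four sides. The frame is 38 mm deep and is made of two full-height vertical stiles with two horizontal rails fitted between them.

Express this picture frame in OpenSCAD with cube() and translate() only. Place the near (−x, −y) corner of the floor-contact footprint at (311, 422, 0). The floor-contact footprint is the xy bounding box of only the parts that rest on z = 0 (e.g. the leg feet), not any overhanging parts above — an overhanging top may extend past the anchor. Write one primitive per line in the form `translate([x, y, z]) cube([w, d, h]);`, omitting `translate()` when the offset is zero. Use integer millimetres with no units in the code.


translate([311, 422, 0]) cube([85, 38, 519]);
translate([746, 422, 0]) cube([85, 38, 519]);
translate([396, 422, 0]) cube([350, 38, 85]);
translate([396, 422, 434]) cube([350, 38, 85]);


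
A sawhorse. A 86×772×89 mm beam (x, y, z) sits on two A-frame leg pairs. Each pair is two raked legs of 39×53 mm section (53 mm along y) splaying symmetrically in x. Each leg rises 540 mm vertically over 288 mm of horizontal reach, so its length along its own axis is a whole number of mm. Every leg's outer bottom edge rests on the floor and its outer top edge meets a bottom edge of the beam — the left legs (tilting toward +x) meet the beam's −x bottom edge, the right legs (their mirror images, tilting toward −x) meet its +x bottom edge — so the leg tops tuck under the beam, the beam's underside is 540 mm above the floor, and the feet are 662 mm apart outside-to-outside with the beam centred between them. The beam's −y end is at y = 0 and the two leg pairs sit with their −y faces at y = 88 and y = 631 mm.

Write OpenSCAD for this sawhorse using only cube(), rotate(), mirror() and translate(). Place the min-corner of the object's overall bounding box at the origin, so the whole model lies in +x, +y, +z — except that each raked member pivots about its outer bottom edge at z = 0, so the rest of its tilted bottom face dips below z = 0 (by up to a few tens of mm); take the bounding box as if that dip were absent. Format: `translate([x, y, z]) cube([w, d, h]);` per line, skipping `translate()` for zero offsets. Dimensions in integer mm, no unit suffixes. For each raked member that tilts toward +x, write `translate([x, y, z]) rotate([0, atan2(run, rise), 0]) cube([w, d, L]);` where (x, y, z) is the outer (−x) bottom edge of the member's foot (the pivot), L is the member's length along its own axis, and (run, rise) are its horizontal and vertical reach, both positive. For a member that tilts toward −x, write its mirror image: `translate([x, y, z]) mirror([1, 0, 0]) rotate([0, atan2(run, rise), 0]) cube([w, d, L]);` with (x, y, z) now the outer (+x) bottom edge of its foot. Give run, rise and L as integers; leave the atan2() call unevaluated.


// leg length = √(288² + 540²) = 612
// right-leg outer foot x = 2·288 + 86 = 662
// beam min-corner = (288, 0, 540)
translate([288, 0, 540]) cube([86, 772, 89]);
translate([0, 88, 0]) rotate([0, atan2(288, 540), 0]) cube([39, 53, 612]);
translate([662, 88, 0]) mirror([1, 0, 0]) rotate([0, atan2(288, 540), 0]) cube([39, 53, 612]);
translate([0, 631, 0]) rotate([0, atan2(288, 540), 0]) cube([39, 53, 612]);
translate([662, 631, 0]) mirror([1, 0, 0]) rotate([0, atan2(288, 540), 0]) cube([39, 53, 612]);


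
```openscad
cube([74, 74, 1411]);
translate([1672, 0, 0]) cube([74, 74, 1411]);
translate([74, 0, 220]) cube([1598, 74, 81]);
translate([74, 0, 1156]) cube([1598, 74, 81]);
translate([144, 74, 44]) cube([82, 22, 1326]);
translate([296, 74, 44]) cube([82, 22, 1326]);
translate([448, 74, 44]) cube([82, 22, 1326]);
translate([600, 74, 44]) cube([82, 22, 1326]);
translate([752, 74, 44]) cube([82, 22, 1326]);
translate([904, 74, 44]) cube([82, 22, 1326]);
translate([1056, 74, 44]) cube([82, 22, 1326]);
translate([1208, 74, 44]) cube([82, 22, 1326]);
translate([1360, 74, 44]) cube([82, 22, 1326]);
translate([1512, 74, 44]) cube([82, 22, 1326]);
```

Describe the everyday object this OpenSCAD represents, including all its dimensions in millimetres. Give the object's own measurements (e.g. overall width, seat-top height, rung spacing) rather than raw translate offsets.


A fence section. Two 74×74 mm posts, 1411 mm tall, stand on the floor with a clear span of 1598 mm between their inner faces. Two horizontal rails of 74×81 mm section span the gap between the posts with their undersides at z = 220 mm and z = 1156 mm, flush with the posts' −y face. 10 pickets, each 82 mm wide, 22 mm thick and 1326 mm tall, are fixed to the +y face of the rails with their bottoms at z = 44 mm, spaced across the span with a 70 mm gap after the −x post and between neighbouring pickets, with 78 mm left before the +x post.


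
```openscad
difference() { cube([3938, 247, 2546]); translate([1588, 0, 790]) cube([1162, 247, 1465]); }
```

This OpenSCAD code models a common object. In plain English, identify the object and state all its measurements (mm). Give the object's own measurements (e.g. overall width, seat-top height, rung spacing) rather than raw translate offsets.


A wall 3938 mm long (x), 247 mm thick (y), 2546 mm tall, with a rectangular window opening cut through it. The opening is 1162 mm wide and 1465 mm tall; its sill is at z = 790 mm and its near (−x) edge is 1588 mm from the wall's −x end. The opening passes through the full wall thickness.


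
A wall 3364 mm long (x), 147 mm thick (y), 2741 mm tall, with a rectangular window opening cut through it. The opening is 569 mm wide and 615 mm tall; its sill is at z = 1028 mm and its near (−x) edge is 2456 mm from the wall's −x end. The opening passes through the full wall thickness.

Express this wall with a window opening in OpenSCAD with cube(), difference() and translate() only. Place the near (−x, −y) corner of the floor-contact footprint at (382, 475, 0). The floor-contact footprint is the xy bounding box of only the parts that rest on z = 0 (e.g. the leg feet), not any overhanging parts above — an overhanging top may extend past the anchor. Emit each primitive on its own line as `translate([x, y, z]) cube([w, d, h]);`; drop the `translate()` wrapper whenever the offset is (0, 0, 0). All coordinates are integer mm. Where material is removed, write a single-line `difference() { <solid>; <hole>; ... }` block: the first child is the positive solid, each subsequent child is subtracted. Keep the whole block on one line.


difference() { translate([382, 475, 0]) cube([3364, 147, 2741]); translate([2838, 475, 1028]) cube([569, 147, 615]); }


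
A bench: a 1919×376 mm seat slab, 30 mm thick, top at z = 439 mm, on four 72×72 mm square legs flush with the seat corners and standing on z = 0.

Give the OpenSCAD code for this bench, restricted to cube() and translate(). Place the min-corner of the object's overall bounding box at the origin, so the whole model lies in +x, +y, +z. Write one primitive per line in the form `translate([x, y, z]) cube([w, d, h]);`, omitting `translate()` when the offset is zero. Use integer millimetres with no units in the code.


translate([0, 0, 409]) cube([1919, 376, 30]);
cube([72, 72, 409]);
translate([0, 304, 0]) cube([72, 72, 409]);
translate([1847, 0, 0]) cube([72, 72, 409]);
translate([1847, 304, 0]) cube([72, 72, 409]);


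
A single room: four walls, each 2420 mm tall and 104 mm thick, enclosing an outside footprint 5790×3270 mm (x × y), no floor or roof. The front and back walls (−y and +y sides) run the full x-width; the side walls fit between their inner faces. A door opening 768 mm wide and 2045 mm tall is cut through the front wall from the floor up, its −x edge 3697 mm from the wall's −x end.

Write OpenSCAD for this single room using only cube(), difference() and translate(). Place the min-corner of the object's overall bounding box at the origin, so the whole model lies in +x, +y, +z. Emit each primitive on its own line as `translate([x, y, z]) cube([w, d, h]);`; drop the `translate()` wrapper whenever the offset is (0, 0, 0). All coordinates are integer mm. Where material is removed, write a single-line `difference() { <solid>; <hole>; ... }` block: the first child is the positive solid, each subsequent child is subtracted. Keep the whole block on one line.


difference() { cube([5790, 104, 2420]); translate([3697, 0, 0]) cube([768, 104, 2045]); }
translate([0, 3166, 0]) cube([5790, 104, 2420]);
translate([0, 104, 0]) cube([104, 3062, 2420]);
translate([5686, 104, 0]) cube([104, 3062, 2420]);


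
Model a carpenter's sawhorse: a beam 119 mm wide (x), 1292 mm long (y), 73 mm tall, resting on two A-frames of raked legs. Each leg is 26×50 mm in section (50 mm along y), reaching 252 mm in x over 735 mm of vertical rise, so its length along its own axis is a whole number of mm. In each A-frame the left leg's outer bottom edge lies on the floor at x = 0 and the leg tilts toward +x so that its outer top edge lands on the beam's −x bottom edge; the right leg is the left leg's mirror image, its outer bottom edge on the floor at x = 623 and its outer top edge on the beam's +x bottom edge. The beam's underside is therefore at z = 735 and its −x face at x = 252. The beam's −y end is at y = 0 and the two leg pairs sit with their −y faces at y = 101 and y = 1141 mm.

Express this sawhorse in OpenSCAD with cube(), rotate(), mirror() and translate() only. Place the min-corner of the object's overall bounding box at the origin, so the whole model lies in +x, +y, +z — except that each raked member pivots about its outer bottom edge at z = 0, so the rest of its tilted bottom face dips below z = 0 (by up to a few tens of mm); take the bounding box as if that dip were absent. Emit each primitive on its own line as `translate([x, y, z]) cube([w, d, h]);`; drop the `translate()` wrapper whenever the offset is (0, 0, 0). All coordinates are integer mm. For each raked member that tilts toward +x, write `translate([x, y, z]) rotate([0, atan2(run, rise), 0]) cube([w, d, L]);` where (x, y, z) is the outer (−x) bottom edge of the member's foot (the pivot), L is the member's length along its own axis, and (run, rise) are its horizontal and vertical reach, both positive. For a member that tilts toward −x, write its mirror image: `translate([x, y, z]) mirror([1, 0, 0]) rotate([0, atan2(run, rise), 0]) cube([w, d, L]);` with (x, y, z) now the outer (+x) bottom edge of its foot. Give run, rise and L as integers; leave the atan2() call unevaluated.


// leg length = √(252² + 735²) = 777
// right-leg outer foot x = 2·252 + 119 = 623
// beam min-corner = (252, 0, 735)
translate([252, 0, 735]) cube([119, 1292, 73]);
translate([0, 101, 0]) rotate([0, atan2(252, 735), 0]) cube([26, 50, 777]);
translate([623, 101, 0]) mirror([1, 0, 0]) rotate([0, atan2(252, 735), 0]) cube([26, 50, 777]);
translate([0, 1141, 0]) rotate([0, atan2(252, 735), 0]) cube([26, 50, 777]);
translate([623, 1141, 0]) mirror([1, 0, 0]) rotate([0, atan2(252, 735), 0]) cube([26, 50, 777]);


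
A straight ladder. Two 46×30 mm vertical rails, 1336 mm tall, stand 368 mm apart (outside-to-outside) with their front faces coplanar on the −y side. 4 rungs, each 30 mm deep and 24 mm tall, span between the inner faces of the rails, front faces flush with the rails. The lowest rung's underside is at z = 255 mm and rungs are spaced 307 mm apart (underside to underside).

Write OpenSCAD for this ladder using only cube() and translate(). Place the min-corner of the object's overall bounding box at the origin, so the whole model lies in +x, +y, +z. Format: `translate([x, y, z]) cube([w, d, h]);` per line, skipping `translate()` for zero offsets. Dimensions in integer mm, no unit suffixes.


cube([46, 30, 1336]);
translate([322, 0, 0]) cube([46, 30, 1336]);
translate([46, 0, 255]) cube([276, 30, 24]);
translate([46, 0, 562]) cube([276, 30, 24]);
translate([46, 0, 869]) cube([276, 30, 24]);
translate([46, 0, 1176]) cube([276, 30, 24]);


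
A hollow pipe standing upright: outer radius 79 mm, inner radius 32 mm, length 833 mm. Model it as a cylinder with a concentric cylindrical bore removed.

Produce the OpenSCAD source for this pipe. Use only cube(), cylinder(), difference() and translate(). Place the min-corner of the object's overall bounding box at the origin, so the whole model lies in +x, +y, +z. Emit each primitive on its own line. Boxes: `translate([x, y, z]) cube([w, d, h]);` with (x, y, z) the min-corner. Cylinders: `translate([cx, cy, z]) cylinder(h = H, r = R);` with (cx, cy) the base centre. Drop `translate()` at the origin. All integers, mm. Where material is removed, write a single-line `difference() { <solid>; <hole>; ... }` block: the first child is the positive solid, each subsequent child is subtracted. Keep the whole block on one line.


difference() { translate([79, 79, 0]) cylinder(h = 833, r = 79); translate([79, 79, 0]) cylinder(h = 833, r = 32); }


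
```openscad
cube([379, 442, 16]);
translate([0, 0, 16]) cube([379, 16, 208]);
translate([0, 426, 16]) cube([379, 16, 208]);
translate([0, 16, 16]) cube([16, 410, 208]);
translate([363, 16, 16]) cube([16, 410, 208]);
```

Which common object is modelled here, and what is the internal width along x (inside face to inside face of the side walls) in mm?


An open box. The internal width is 347 mm.

A 379×442 base slab with four walls standing on it — an open box. The base is 379 mm wide and the walls are 16 mm thick, so the internal width is 379 − 2 × 16 = 347 mm.


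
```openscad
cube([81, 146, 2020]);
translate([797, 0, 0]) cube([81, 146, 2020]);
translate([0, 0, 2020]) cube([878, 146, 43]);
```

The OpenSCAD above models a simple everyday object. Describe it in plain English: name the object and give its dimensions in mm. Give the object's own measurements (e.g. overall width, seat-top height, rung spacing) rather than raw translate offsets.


A door frame. The clear opening is 716 mm wide and 2020 mm high. Two 81 mm wide jambs, 146 mm deep, stand either side of the opening from the floor to the top of the opening. A 43 mm thick head sits across the top of both jambs, spanning the full outside width of the frame.


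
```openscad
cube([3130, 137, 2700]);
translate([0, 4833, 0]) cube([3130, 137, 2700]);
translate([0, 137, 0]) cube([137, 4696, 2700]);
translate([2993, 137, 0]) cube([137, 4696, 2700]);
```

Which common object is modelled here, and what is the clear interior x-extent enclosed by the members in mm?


A house (or room) frame. The interior width is 2856 mm.

Four 2700 mm walls enclosing a rectangle with no floor or roof — a room or house frame. Outside width is 3130 mm and wall thickness is 137 mm, so the interior width is 3130 − 2 × 137 = 2856 mm.


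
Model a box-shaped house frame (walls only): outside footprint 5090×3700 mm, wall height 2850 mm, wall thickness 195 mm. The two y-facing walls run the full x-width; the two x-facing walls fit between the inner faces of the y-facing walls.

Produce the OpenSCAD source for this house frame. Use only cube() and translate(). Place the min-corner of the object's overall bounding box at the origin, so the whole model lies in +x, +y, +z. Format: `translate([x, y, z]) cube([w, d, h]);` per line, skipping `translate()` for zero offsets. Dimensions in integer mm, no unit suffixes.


cube([5090, 195, 2850]);
translate([0, 3505, 0]) cube([5090, 195, 2850]);
translate([0, 195, 0]) cube([195, 3310, 2850]);
translate([4895, 195, 0]) cube([195, 3310, 2850]);


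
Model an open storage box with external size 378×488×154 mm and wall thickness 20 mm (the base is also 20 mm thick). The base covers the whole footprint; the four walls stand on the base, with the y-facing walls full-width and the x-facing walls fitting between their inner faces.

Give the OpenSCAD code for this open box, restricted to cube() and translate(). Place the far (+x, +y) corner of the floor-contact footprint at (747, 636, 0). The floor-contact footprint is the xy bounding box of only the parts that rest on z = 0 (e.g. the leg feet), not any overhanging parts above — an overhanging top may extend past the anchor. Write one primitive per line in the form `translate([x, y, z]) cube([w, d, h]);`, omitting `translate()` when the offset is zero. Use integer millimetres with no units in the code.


translate([369, 148, 0]) cube([378, 488, 20]);
translate([369, 148, 20]) cube([378, 20, 134]);
translate([369, 616, 20]) cube([378, 20, 134]);
translate([369, 168, 20]) cube([20, 448, 134]);
translate([727, 168, 20]) cube([20, 448, 134]);


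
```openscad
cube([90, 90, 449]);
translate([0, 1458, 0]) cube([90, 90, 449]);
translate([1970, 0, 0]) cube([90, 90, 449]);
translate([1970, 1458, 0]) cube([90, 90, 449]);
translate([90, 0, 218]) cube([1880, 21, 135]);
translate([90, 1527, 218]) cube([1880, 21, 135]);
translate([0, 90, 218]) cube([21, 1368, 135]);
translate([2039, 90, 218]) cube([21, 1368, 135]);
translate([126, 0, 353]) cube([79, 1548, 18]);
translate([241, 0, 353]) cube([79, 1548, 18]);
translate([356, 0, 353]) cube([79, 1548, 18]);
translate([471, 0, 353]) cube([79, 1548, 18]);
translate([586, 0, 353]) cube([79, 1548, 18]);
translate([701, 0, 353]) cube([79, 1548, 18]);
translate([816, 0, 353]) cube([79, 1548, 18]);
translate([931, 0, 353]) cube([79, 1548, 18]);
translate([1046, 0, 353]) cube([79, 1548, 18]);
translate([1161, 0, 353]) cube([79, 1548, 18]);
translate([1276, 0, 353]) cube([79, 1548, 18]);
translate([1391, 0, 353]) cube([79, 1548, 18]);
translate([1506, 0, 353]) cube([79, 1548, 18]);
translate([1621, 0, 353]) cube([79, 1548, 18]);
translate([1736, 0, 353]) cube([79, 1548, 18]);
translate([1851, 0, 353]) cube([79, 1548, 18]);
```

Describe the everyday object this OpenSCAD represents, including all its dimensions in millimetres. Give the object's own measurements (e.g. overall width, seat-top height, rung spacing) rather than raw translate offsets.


A bed frame 2060 mm long (x) by 1548 mm wide (y). Four 90×90 mm corner posts, 449 mm tall, at the corners of the footprint. Four rails of 21 mm thickness and 135 mm height run between adjacent posts with their undersides at z = 218 mm, their outer faces flush with the outside of the frame (the two x-running rails run between the posts' inner faces; the two y-running rails run between the posts' inner faces). 16 slats, each 79 mm wide (x) and 18 mm thick, lie across the top of the two x-running rails, running the full 1548 mm width of the frame in y; along x they sit between the end posts with a 36 mm gap after the −x posts and between neighbouring slats, leaving 40 mm before the +x posts.


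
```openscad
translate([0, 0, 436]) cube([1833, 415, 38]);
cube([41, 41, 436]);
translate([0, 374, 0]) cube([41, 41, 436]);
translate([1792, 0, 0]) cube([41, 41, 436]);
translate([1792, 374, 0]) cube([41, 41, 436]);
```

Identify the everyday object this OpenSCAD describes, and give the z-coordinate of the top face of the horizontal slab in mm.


A bench. The seat-top height is 474 mm.

A long slab on four corner posts — a bench. The slab sits at z = 436 with thickness 38, so the top is 436 + 38 = 474 mm.


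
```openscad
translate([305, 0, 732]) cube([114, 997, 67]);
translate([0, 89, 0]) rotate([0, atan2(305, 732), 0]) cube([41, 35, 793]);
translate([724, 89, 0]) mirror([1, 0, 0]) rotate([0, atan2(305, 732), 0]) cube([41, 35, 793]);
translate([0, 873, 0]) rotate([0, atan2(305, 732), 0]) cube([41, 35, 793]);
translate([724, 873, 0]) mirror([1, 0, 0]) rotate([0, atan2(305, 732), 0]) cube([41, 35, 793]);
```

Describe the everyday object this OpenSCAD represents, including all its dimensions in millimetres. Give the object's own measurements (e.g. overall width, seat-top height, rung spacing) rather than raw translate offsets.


A sawhorse. A 114×997×67 mm beam (x, y, z) sits on two A-frame leg pairs. Each pair is two raked legs of 41×35 mm section (35 mm along y) splaying symmetrically in x. Each leg rises 732 mm vertically over 305 mm of horizontal reach and is 793 mm long along its own axis. Every leg's outer bottom edge rests on the floor and its outer top edge meets a bottom edge of the beam — the left legs (tilting toward +x) meet the beam's −x bottom edge, the right legs (their mirror images, tilting toward −x) meet its +x bottom edge — so the leg tops tuck under the beam, the beam's underside is 732 mm above the floor, and the feet are 724 mm apart outside-to-outside with the beam centred between them. The two leg pairs are set in 89 mm from either end of the beam.


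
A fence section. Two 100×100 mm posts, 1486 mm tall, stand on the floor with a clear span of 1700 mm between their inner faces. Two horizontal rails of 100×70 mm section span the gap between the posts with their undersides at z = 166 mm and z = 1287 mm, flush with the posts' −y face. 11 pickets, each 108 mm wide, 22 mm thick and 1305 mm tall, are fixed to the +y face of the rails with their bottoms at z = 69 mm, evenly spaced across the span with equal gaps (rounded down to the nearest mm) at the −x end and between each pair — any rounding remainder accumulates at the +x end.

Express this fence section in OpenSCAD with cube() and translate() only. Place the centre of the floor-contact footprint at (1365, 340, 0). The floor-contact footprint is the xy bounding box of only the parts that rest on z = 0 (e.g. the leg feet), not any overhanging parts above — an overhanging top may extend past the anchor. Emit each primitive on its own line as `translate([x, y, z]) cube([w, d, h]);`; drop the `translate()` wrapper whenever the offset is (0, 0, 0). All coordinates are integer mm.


translate([415, 290, 0]) cube([100, 100, 1486]);
translate([2215, 290, 0]) cube([100, 100, 1486]);
translate([515, 290, 166]) cube([1700, 100, 70]);
translate([515, 290, 1287]) cube([1700, 100, 70]);
translate([557, 390, 69]) cube([108, 22, 1305]);
translate([707, 390, 69]) cube([108, 22, 1305]);
translate([857, 390, 69]) cube([108, 22, 1305]);
translate([1007, 390, 69]) cube([108, 22, 1305]);
translate([1157, 390, 69]) cube([108, 22, 1305]);
translate([1307, 390, 69]) cube([108, 22, 1305]);
translate([1457, 390, 69]) cube([108, 22, 1305]);
translate([1607, 390, 69]) cube([108, 22, 1305]);
translate([1757, 390, 69]) cube([108, 22, 1305]);
translate([1907, 390, 69]) cube([108, 22, 1305]);
translate([2057, 390, 69]) cube([108, 22, 1305]);


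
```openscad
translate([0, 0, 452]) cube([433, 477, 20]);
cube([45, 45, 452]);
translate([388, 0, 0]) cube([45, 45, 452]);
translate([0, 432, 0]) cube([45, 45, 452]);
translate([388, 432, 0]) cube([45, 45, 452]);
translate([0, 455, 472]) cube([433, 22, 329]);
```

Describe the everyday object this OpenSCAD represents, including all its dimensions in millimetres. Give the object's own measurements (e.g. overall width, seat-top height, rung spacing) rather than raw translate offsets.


A chair. The seat is a 433×477×20 mm slab with its top at z = 472 mm, on four 45×45 mm corner legs (flush with the seat edges, standing on z = 0). A flat backrest 22 mm thick, 329 mm tall, spans the full seat width and rises from the seat top along its +y edge, rear face flush with the rear of the seat.


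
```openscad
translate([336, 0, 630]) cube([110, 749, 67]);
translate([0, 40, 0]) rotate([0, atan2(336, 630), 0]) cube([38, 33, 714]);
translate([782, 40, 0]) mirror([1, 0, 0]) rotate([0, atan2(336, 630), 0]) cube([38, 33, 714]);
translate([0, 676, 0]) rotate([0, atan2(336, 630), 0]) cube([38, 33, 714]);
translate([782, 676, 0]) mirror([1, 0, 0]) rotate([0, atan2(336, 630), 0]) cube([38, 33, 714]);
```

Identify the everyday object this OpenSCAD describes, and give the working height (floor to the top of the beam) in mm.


A sawhorse. The overall height is 697 mm.

A beam across two mirrored pairs of raked legs — a sawhorse. The beam's underside is at z = 630 (matching the legs' vertical rise in atan2(336, 630)) and the beam is 67 mm tall, so its top is at 630 + 67 = 697 mm. The raked legs top out at the beam's underside, so that is the highest point.


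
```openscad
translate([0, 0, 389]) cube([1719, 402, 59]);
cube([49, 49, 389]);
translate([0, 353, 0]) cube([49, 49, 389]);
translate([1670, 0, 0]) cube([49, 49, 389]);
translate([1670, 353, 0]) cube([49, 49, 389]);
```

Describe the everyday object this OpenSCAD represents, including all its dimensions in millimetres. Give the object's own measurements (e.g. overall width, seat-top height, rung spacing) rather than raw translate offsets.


A long wooden bench with a 1719 mm (x) × 402 mm (y) seat, 59 mm thick, its top surface 448 mm above the floor. Four 49 mm square legs at the seat corners, flush with the edges, run from z = 0 to the seat underside.


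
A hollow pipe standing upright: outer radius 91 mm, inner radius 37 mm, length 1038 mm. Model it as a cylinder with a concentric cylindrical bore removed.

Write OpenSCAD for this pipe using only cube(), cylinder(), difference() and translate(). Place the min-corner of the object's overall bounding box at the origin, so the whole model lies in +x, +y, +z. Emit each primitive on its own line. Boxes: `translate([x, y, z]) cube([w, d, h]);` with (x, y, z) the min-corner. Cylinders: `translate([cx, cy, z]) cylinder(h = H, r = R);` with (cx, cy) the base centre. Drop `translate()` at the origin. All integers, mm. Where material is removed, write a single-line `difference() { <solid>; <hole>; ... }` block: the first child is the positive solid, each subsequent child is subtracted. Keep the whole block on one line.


difference() { translate([91, 91, 0]) cylinder(h = 1038, r = 91); translate([91, 91, 0]) cylinder(h = 1038, r = 37); }


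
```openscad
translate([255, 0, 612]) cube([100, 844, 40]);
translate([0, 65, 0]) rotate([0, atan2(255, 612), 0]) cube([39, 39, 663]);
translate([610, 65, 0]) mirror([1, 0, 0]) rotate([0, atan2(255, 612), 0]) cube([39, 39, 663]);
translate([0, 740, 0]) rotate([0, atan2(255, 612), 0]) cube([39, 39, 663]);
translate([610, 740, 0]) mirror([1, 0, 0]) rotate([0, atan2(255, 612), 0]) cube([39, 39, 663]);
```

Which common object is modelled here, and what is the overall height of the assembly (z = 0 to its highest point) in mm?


A sawhorse. The overall height is 652 mm.

A beam across two mirrored pairs of raked legs — a sawhorse. The beam's underside is at z = 612 (matching the legs' vertical rise in atan2(255, 612)) and the beam is 40 mm tall, so its top is at 612 + 40 = 652 mm. The raked legs top out at the beam's underside, so that is the highest point.
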